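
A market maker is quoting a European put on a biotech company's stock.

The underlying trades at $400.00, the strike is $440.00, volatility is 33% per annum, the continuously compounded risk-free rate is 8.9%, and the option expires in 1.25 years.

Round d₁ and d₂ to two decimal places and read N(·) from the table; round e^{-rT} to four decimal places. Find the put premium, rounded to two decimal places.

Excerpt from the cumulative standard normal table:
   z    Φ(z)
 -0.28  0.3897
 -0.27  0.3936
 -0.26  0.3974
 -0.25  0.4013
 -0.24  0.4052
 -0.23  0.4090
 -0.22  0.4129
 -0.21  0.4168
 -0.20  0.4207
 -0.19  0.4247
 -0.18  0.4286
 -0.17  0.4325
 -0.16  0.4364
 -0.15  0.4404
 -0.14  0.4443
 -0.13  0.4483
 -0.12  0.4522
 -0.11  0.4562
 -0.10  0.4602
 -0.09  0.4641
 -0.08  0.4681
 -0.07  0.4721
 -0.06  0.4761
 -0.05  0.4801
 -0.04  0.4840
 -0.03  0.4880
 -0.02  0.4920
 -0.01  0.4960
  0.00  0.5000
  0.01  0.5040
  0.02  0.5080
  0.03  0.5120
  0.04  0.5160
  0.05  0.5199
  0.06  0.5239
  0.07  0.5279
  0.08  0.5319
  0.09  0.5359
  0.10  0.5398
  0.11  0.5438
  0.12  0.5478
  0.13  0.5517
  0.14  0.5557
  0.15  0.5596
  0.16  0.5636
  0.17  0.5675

σ√T = 0.33·√1.25 = 0.3690
ln(S/K) + (r + σ²/2)T = ln(400/440) + (0.089 + 0.33²/2)·1.25 = -0.0953 + 0.1793 = 0.0840
d₁ = 0.0840 / 0.3690 = 0.2277 → 0.23
d₂ = d₁ − σ√T = 0.2277 − 0.3690 = -0.1413 → -0.14
e^(−rT) = e^(−0.089·1.25) = 0.8947
P = 440·0.8947·N(0.14) − 400·N(-0.23) = 440·0.8947·0.5557 − 400·0.4090 = 218.7613 − 163.6000 = 55.1613

$55.16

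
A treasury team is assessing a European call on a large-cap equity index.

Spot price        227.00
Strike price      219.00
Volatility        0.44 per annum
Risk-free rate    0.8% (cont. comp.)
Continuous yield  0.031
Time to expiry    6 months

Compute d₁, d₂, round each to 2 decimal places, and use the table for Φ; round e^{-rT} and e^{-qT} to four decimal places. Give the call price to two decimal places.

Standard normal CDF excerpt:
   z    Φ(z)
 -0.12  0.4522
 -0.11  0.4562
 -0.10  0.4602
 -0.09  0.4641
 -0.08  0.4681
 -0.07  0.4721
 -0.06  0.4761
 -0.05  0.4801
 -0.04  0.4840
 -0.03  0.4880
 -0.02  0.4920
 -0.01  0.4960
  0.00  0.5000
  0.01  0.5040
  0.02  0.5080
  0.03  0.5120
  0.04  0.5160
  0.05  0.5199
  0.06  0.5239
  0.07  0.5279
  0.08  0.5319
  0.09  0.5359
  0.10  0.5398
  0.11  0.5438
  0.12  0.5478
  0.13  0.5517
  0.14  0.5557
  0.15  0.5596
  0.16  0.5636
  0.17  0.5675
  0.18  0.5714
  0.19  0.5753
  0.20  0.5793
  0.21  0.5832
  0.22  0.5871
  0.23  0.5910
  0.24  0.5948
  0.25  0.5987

29.99

T = 0.5;  σ√T = 0.3111
d₁ = [ln(227/219) + (0.008 − 0.031 + 0.44²/2)·0.5] / 0.3111 = [0.0359 + 0.0369] / 0.3111 = 0.2339 ⇒ 0.23
d₂ = d₁ − σ√T = 0.2339 − 0.3111 = -0.0772 ⇒ -0.08
exp(−qT) = exp(−0.031·0.5) = 0.9846;  exp(−rT) = exp(−0.008·0.5) = 0.9960
C = 227·0.9846·N(0.23) − 219·0.9960·N(-0.08) = 227·0.9846·0.5910 − 219·0.9960·0.4681 = 132.0910 − 102.1038 = 29.9871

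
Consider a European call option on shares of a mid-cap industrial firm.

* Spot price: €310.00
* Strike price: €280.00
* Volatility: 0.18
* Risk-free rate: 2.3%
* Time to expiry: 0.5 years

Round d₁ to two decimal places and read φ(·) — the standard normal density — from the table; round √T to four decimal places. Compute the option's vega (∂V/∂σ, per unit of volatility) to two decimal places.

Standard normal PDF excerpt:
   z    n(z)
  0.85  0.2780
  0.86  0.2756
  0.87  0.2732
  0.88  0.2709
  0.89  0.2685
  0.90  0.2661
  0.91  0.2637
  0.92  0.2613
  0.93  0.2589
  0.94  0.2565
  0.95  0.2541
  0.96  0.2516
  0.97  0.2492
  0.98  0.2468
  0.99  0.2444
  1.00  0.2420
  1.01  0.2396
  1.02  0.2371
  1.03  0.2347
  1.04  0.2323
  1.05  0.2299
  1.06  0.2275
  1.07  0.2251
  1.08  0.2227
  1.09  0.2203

σ√T = 0.18·√0.5 = 0.1273
d₁ = [ln(310/280) + (0.023 + 0.18²/2)·0.5] / 0.1273 = [0.1018 + 0.0196] / 0.1273 = 0.9537 ⇒ 0.95
√T = √0.5 = 0.7071
φ(d₁) = φ(0.95) = 0.2541
vega = S·φ(d₁)·√T = 310·0.2541·0.7071 = 55.6990

55.70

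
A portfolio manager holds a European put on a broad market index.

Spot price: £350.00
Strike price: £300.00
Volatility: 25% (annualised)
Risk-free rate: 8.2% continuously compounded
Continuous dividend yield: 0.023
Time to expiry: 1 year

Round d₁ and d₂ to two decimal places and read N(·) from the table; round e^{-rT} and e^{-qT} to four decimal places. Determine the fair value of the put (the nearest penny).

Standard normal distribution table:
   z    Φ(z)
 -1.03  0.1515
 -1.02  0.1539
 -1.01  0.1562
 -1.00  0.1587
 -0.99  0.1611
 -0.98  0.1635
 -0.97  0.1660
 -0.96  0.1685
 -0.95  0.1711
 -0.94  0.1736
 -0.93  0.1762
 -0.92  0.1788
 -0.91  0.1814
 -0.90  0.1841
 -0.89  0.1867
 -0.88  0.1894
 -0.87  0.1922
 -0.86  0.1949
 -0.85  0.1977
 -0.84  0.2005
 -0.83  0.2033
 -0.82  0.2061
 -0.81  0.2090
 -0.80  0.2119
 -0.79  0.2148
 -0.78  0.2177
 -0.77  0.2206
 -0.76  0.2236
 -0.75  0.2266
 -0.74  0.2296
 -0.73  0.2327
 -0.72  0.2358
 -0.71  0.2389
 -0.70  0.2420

σ√T = 0.25·√1 = 0.2500
d₁ = [ln(350/300) + (0.082 − 0.023 + 0.25²/2)·1] / 0.2500 = [0.1542 + 0.0902] / 0.2500 = 0.9776 ≈ 0.98
d₂ = d₁ − σ√T = 0.9776 − 0.2500 = 0.7276 ≈ 0.73
e^(−qT) = e^(−0.023·1) = 0.9773;  e^(−rT) = e^(−0.082·1) = 0.9213
P = 300·0.9213·N(-0.73) − 350·0.9773·N(-0.98) = 300·0.9213·0.2327 − 350·0.9773·0.1635 = 64.3160 − 55.9260 = 8.3900

£8.39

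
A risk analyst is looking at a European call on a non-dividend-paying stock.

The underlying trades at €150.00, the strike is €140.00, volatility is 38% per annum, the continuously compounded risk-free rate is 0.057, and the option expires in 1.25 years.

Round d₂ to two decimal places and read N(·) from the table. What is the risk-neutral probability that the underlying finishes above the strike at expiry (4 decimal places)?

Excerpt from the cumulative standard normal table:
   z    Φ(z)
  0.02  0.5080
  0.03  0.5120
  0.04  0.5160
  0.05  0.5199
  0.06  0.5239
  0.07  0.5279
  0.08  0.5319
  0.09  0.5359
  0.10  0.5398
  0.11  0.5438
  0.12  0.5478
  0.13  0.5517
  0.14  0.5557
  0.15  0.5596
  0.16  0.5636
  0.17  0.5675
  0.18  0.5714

0.5478

T = 1.25;  σ√T = 0.4249
d₁ = [ln(150/140) + (0.057 + 0.38²/2)·1.25] / 0.4249 = [0.0690 + 0.1615] / 0.4249 = 0.5425 ⇒ 0.54
d₂ = d₁ − σ√T = 0.5425 − 0.4249 = 0.1177 ⇒ 0.12
Risk-neutral Pr[S_T > K] = N(d₂) = N(0.12) = 0.5478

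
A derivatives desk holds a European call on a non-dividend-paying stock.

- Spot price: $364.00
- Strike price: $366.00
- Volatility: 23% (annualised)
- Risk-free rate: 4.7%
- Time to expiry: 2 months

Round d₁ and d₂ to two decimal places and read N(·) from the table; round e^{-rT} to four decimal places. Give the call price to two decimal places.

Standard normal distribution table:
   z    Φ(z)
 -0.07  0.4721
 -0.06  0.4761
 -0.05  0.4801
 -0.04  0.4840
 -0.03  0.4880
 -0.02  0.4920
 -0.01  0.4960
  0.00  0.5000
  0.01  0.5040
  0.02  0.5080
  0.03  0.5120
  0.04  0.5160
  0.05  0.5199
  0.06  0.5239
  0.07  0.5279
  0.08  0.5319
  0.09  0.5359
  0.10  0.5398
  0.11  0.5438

$13.49

T = 0.1667;  σ√T = 0.0939
d₁ = [ln(364/366) + (0.047 + 0.23²/2)·0.1667] / 0.0939 = [-0.0055 + 0.0122] / 0.0939 = 0.0720 → 0.07
d₂ = d₁ − σ√T = 0.0720 − 0.0939 = -0.0219 → -0.02
exp(−rT) = exp(−0.047·0.1667) = 0.9922
N(d₁) = N(0.07) = 0.5279;  N(d₂) = N(-0.02) = 0.4920
C = 364·0.5279 − 366·0.9922·0.4920 = 192.1556 − 178.6674 = 13.4882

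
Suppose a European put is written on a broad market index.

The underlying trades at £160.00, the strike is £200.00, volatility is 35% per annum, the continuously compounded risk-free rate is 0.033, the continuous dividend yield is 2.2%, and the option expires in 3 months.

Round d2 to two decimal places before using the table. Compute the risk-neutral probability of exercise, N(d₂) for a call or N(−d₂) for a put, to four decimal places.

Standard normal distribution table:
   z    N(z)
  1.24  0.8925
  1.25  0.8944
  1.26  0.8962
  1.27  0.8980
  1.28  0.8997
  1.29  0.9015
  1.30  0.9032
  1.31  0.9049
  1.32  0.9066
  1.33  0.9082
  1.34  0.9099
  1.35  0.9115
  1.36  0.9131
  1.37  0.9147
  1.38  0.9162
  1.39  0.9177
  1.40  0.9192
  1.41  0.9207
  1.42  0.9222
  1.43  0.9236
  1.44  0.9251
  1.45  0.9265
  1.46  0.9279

0.9115

T = 0.25;  σ√T = 0.1750
d₁ = [ln(160/200) + (0.033 − 0.022 + 0.35²/2)·0.25] / 0.1750 = [-0.2231 + 0.0181] / 0.1750 = -1.1719 → -1.17
d₂ = d₁ − σ√T = -1.1719 − 0.1750 = -1.3469 → -1.35
Pr(exercise) under Q = N(−d₂) = N(1.35) = 0.9115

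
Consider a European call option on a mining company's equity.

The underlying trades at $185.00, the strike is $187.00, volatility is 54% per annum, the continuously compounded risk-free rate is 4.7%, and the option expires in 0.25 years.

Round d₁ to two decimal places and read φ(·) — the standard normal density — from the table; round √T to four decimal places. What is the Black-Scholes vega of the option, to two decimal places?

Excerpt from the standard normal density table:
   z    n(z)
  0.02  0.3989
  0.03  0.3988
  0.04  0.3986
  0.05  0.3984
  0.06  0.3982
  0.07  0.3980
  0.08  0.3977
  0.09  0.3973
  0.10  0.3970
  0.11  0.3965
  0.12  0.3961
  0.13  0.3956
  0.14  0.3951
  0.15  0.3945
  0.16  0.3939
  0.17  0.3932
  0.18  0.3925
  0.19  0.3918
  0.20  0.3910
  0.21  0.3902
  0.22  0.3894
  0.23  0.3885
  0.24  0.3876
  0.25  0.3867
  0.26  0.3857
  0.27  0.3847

36.55

σ√T = 0.54 × 0.5000 = 0.2700
ln(S/K) + (r + σ²/2)T = ln(185/187) + (0.047 + 0.54²/2)·0.25 = -0.0108 + 0.0482 = 0.0374
d₁ = 0.0374 / 0.2700 = 0.1387 which rounds to 0.14
√T = √0.25 = 0.5000
φ(d₁) = φ(0.14) = 0.3951
vega = S·φ(d₁)·√T = 185·0.3951·0.5000 = 36.5468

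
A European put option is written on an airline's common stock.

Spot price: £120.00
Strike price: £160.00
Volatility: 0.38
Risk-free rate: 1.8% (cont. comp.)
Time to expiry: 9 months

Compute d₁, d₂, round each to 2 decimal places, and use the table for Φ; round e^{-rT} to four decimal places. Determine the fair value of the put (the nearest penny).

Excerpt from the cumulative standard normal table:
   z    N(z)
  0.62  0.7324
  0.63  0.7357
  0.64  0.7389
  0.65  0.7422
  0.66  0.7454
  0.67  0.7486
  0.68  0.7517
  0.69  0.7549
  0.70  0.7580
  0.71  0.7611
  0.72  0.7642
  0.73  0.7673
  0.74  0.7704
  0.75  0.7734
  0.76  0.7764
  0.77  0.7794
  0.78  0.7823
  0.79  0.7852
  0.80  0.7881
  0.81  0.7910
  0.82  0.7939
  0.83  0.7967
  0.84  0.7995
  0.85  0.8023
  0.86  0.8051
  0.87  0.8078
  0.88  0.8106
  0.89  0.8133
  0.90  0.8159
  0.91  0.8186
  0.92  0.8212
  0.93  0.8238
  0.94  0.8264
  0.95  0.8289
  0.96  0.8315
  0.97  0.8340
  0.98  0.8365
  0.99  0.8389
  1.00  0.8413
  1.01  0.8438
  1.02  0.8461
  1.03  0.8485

σ√T = 0.38·√0.75 = 0.3291
d₁ = [ln(120/160) + (0.018 + 0.38²/2)·0.75] / 0.3291 = [-0.2877 + 0.0677] / 0.3291 = -0.6686 which rounds to -0.67
d₂ = d₁ − σ√T = -0.6686 − 0.3291 = -0.9977 which rounds to -1.00
exp(−rT) = exp(−0.018·0.75) = 0.9866
N(−d₂) = N(1.00) = 0.8413;  N(−d₁) = N(0.67) = 0.7486
P = 160·0.9866·0.8413 − 120·0.7486 = 132.8043 − 89.8320 = 42.9723

£42.97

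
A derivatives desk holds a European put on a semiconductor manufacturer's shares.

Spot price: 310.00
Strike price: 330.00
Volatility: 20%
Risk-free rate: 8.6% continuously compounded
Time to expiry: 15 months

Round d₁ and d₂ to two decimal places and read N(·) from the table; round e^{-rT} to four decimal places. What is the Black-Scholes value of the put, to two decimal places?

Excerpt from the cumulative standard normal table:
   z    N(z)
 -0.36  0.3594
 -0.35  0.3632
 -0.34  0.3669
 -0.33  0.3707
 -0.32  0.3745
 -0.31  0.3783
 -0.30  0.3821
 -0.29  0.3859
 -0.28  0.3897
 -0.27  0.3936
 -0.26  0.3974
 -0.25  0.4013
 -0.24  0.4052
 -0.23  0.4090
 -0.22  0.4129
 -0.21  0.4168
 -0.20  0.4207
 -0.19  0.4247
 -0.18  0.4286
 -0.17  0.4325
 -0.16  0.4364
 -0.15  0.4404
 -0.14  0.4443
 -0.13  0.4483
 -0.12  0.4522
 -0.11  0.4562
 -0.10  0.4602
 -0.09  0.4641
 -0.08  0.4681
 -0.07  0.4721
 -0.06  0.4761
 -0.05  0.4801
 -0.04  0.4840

σ√T = 0.2·√1.25 = 0.2236
d₁ = [ln(310/330) + (0.086 + 0.2²/2)·1.25] / 0.2236 = [-0.0625 + 0.1325] / 0.2236 = 0.3130 ⇒ 0.31
d₂ = d₁ − σ√T = 0.3130 − 0.2236 = 0.0894 ⇒ 0.09
e^(−rT) = e^(−0.086·1.25) = 0.8981
N(−d₂) = N(-0.09) = 0.4641;  N(−d₁) = N(-0.31) = 0.3783
P = 330·0.8981·0.4641 − 310·0.3783 = 137.5467 − 117.2730 = 20.2737

20.27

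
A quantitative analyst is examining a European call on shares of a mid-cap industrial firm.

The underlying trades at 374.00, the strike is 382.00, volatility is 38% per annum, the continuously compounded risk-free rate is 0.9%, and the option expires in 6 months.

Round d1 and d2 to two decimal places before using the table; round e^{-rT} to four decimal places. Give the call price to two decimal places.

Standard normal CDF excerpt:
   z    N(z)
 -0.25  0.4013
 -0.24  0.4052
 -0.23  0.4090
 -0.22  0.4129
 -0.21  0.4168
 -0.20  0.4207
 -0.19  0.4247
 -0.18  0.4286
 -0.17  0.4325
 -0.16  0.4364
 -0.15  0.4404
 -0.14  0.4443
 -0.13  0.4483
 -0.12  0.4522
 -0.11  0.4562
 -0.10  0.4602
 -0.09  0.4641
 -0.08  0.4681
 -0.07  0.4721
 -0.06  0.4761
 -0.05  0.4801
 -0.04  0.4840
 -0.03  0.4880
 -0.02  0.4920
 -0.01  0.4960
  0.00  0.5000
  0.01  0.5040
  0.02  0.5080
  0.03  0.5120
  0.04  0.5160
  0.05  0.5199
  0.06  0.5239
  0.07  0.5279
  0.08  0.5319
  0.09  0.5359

σ√T = 0.38·√0.5 = 0.2687
d₁ = [ln(374/382) + (0.009 + ½·0.38²)·0.5] / (σ√T) = (-0.0212 + 0.0406) / 0.2687 = 0.0723 → 0.07
d₂ = 0.0723 − 0.2687 = -0.1964 → -0.20
exp(−rT) = exp(−0.009·0.5) = 0.9955
N(d₁) = N(0.07) = 0.5279;  N(d₂) = N(-0.20) = 0.4207
C = 374·0.5279 − 382·0.9955·0.4207 = 197.4346 − 159.9842 = 37.4504

37.45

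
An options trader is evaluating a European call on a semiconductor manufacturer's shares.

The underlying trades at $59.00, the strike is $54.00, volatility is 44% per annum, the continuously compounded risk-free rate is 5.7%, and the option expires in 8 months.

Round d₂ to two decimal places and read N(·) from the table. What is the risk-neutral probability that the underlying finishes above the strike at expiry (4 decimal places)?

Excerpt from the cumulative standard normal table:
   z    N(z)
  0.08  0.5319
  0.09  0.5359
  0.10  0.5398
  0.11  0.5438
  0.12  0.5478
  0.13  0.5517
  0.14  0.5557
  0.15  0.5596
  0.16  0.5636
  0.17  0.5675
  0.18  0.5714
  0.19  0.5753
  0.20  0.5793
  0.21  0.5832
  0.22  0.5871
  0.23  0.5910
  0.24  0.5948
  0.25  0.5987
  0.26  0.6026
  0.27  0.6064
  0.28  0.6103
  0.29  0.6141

0.5675

T = 0.6667;  σ√T = 0.3593
d₁ = [ln(59/54) + (0.057 + 0.44²/2)·0.6667] / 0.3593 = [0.0886 + 0.1025] / 0.3593 = 0.5319 → 0.53
d₂ = d₁ − σ√T = 0.5319 − 0.3593 = 0.1726 → 0.17
Pr(exercise) under Q = N(d₂) = 0.5675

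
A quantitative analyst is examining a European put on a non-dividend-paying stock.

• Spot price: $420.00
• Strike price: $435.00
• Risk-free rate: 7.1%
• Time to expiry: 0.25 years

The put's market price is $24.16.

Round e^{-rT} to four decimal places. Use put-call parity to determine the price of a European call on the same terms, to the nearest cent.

$16.82

exp(−rT) = exp(−0.071·0.25) = 0.9824
Put-call parity: C − P = S − K·e^(−rT) = 420 − 435·0.9824 = 420 − 427.3440 = -7.3440
C = P + (C − P) = 24.16 + (-7.3440) = 16.8160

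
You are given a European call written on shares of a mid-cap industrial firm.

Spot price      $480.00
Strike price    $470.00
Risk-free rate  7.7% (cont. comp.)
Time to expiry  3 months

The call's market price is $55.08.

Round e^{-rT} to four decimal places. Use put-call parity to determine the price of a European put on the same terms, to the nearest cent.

$36.10

exp(−rT) = exp(−0.077·0.25) = 0.9809
Put-call parity: C − P = S − K·e^(−rT) = 480 − 470·0.9809 = 480 − 461.0230 = 18.9770
P = C − (C − P) = 55.08 − (18.9770) = 36.1030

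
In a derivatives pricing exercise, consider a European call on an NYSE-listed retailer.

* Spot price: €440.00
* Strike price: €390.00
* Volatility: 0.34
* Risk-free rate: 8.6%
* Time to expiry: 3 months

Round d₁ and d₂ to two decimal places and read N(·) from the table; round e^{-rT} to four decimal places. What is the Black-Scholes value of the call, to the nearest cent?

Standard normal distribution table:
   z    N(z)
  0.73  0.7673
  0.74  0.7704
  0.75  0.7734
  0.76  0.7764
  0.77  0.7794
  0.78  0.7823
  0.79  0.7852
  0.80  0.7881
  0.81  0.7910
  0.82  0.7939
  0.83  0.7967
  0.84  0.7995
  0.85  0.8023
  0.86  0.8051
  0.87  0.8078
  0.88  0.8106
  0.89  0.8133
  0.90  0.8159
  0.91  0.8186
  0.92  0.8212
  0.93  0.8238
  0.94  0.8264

σ√T = 0.34·√0.25 = 0.1700
ln(S/K) + (r + σ²/2)T = ln(440/390) + (0.086 + 0.34²/2)·0.25 = 0.1206 + 0.0360 = 0.1566
d₁ = 0.1566 / 0.1700 = 0.9210 → 0.92
d₂ = d₁ − σ√T = 0.9210 − 0.1700 = 0.7510 → 0.75
e^(−rT) = e^(−0.086·0.25) = 0.9787
N(d₁) = N(0.92) = 0.8212;  N(d₂) = N(0.75) = 0.7734
C = 440·0.8212 − 390·0.9787·0.7734 = 361.3280 − 295.2014 = 66.1266

€66.13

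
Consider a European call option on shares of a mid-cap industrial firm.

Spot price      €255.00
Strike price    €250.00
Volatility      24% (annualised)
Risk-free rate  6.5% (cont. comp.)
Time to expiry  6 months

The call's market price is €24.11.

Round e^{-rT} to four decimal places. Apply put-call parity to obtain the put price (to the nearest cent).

€11.11

e^(−rT) = e^(−0.065·0.5) = 0.9680
Put-call parity: C − P = S − K·e^(−rT) = 255 − 250·0.9680 = 255 − 242.0000 = 13.0000
P = C − (C − P) = 24.11 − (13.0000) = 11.1100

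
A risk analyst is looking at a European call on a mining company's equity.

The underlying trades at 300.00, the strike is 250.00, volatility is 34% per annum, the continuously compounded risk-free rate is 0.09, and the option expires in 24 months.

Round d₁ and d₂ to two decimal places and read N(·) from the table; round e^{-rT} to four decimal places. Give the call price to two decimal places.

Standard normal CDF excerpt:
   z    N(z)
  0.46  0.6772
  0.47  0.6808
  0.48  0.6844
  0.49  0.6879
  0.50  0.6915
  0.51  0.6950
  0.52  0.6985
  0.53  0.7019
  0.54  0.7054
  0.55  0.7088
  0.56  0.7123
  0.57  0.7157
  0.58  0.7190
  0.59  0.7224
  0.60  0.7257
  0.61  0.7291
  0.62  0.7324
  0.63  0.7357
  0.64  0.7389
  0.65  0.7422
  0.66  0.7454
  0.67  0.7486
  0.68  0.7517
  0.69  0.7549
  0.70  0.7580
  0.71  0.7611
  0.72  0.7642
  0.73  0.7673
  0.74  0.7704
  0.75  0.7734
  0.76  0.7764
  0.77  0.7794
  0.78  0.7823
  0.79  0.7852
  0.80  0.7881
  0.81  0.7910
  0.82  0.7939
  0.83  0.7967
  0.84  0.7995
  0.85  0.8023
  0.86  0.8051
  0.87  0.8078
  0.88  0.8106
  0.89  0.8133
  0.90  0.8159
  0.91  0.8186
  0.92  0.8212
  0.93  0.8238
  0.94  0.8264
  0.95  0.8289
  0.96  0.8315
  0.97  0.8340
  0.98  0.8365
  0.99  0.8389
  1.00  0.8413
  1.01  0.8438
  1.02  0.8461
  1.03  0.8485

σ√T = 0.34 × 1.4142 = 0.4808
ln(S/K) + (r + σ²/2)T = ln(300/250) + (0.09 + 0.34²/2)·2 = 0.1823 + 0.2956 = 0.4779
d₁ = 0.4779 / 0.4808 = 0.9939 ≈ 0.99
d₂ = d₁ − σ√T = 0.9939 − 0.4808 = 0.5131 ≈ 0.51
e^(−rT) = e^(−0.09·2) = 0.8353
N(d₁) = N(0.99) = 0.8389;  N(d₂) = N(0.51) = 0.6950
C = 300·0.8389 − 250·0.8353·0.6950 = 251.6700 − 145.1334 = 106.5366

106.54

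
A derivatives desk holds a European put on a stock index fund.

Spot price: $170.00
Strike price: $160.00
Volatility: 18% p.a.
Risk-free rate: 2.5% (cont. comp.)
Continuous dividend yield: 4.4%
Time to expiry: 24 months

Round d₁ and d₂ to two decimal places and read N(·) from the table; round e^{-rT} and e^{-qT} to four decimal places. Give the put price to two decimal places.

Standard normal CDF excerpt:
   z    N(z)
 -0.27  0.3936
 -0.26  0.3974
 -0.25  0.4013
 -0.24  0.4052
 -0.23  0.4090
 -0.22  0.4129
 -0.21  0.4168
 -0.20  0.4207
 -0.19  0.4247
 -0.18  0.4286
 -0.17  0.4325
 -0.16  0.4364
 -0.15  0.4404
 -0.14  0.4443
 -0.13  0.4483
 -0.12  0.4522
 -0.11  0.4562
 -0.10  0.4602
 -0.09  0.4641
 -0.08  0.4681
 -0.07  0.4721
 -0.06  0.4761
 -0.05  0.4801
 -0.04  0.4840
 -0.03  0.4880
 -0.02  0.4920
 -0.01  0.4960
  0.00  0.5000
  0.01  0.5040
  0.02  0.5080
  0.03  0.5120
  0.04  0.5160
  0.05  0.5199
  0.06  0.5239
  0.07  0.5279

σ√T = 0.18·√2 = 0.2546
d₁ = [ln(170/160) + (0.025 − 0.044 + 0.18²/2)·2] / 0.2546 = [0.0606 − 0.0056] / 0.2546 = 0.2162 which rounds to 0.22
d₂ = d₁ − σ√T = 0.2162 − 0.2546 = -0.0384 which rounds to -0.04
exp(−qT) = exp(−0.044·2) = 0.9158;  exp(−rT) = exp(−0.025·2) = 0.9512
N(−d₂) = N(0.04) = 0.5160;  N(−d₁) = N(-0.22) = 0.4129
P = 160·0.9512·0.5160 − 170·0.9158·0.4129 = 78.5311 − 64.2827 = 14.2483

$14.25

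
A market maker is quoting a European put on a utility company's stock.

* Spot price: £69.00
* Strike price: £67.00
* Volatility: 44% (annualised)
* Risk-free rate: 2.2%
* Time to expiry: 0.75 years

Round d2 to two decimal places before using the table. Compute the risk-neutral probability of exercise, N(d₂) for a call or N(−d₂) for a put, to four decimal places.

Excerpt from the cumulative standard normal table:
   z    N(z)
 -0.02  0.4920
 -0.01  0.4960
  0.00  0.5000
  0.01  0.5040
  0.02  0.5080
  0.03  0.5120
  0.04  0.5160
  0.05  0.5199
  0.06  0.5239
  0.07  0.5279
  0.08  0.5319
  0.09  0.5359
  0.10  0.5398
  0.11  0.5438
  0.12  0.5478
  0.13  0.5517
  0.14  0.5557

σ√T = 0.44 × 0.8660 = 0.3811
d₁ = [ln(69/67) + (0.022 + ½·0.44²)·0.75] / (σ√T) = (0.0294 + 0.0891) / 0.3811 = 0.3110 ≈ 0.31
d₂ = 0.3110 − 0.3811 = -0.0700 ≈ -0.07
Risk-neutral Pr[S_T < K] = N(−d₂) = N(0.07) = 0.5279

0.5279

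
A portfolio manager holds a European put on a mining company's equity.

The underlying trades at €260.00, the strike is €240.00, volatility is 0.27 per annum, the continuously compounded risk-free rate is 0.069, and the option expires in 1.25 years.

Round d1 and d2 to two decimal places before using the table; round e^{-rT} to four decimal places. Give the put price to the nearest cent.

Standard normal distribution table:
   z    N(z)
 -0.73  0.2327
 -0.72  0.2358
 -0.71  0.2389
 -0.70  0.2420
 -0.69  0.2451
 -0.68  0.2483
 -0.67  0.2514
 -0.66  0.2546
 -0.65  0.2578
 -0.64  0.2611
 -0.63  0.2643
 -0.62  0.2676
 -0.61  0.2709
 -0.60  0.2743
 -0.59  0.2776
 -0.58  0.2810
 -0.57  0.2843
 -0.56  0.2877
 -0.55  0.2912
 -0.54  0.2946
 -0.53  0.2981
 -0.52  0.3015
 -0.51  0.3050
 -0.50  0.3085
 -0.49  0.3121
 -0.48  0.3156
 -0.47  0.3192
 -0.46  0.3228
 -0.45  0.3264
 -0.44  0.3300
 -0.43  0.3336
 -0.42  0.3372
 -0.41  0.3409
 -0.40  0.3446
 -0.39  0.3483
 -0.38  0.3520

€12.95

σ√T = 0.27·√1.25 = 0.3019
d₁ = [ln(260/240) + (0.069 + ½·0.27²)·1.25] / (σ√T) = (0.0800 + 0.1318) / 0.3019 = 0.7018 which rounds to 0.70
d₂ = 0.7018 − 0.3019 = 0.3999 which rounds to 0.40
e^(−rT) = e^(−0.069·1.25) = 0.9174
P = 240·0.9174·N(-0.40) − 260·N(-0.70) = 240·0.9174·0.3446 − 260·0.2420 = 75.8726 − 62.9200 = 12.9526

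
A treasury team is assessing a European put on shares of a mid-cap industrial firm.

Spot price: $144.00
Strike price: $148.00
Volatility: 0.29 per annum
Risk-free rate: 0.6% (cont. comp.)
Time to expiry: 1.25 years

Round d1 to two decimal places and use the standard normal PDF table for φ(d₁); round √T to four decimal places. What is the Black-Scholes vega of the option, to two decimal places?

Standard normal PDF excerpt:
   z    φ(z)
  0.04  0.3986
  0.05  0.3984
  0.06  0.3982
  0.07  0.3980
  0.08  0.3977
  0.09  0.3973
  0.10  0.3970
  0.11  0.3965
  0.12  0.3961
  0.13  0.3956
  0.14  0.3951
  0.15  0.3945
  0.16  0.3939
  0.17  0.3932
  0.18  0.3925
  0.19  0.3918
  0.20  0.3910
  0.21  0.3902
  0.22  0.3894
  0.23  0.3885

63.91

T = 1.25;  σ√T = 0.3242
ln(S/K) + (r + σ²/2)T = ln(144/148) + (0.006 + 0.29²/2)·1.25 = -0.0274 + 0.0601 = 0.0327
d₁ = 0.0327 / 0.3242 = 0.1007 → 0.10
√T = √1.25 = 1.1180
φ(d₁) = φ(0.10) = 0.3970
vega = S·φ(d₁)·√T = 144·0.3970·1.1180 = 63.9138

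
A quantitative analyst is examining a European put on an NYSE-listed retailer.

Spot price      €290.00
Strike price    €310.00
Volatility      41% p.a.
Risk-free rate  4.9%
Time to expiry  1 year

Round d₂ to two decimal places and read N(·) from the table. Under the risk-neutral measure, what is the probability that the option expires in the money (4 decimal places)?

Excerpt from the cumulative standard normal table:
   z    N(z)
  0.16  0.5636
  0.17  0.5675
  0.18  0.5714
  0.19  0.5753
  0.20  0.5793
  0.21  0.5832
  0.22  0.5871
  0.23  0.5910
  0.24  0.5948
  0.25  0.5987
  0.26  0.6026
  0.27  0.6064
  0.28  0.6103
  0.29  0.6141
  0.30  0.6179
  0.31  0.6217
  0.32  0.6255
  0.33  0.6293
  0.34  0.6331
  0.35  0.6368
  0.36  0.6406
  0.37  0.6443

T = 1;  σ√T = 0.4100
ln(S/K) + (r + σ²/2)T = ln(290/310) + (0.049 + 0.41²/2)·1 = -0.0667 + 0.1331 = 0.0664
d₁ = 0.0664 / 0.4100 = 0.1619 ≈ 0.16
d₂ = d₁ − σ√T = 0.1619 − 0.4100 = -0.2481 ≈ -0.25
Risk-neutral Pr[S_T < K] = N(−d₂) = N(0.25) = 0.5987

0.5987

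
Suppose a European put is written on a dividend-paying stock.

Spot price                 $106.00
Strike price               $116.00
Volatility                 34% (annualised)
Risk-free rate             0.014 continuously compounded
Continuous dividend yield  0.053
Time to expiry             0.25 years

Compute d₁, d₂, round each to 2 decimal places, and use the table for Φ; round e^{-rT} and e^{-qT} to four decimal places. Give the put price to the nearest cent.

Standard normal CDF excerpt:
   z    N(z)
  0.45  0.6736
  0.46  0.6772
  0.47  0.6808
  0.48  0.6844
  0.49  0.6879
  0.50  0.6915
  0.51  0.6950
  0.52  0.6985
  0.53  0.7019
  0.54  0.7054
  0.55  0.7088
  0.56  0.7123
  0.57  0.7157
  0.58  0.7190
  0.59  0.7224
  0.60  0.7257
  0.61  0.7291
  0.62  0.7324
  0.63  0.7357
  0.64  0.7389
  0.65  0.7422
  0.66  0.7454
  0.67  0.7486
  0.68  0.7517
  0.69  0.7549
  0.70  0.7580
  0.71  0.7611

$14.20

σ√T = 0.34 × 0.5000 = 0.1700
ln(S/K) + (r − q + σ²/2)T = ln(106/116) + (0.014 − 0.053 + 0.34²/2)·0.25 = -0.0902 + 0.0047 = -0.0855
d₁ = -0.0855 / 0.1700 = -0.5027 → -0.50
d₂ = d₁ − σ√T = -0.5027 − 0.1700 = -0.6727 → -0.67
exp(−qT) = exp(−0.053·0.25) = 0.9868;  exp(−rT) = exp(−0.014·0.25) = 0.9965
N(−d₂) = N(0.67) = 0.7486;  N(−d₁) = N(0.50) = 0.6915
P = 116·0.9965·0.7486 − 106·0.9868·0.6915 = 86.5337 − 72.3315 = 14.2022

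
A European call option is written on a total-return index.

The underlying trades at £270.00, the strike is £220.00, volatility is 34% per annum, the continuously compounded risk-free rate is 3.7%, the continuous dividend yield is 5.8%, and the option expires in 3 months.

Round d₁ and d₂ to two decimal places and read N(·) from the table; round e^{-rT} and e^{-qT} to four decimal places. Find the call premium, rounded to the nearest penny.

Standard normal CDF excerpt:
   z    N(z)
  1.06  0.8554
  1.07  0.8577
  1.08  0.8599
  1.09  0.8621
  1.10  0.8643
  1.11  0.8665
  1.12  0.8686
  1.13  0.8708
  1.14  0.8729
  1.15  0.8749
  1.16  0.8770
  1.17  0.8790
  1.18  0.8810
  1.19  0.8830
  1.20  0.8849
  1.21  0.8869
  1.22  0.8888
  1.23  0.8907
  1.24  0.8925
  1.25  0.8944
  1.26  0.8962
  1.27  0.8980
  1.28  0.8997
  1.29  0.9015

£50.57

T = 0.25;  σ√T = 0.1700
d₁ = [ln(270/220) + (0.037 − 0.058 + ½·0.34²)·0.25] / (σ√T) = (0.2048 + 0.0092) / 0.1700 = 1.2588 which rounds to 1.26
d₂ = 1.2588 − 0.1700 = 1.0888 which rounds to 1.09
exp(−qT) = exp(−0.058·0.25) = 0.9856;  exp(−rT) = exp(−0.037·0.25) = 0.9908
N(d₁) = N(1.26) = 0.8962;  N(d₂) = N(1.09) = 0.8621
C = 270·0.9856·0.8962 − 220·0.9908·0.8621 = 238.4896 − 187.9171 = 50.5725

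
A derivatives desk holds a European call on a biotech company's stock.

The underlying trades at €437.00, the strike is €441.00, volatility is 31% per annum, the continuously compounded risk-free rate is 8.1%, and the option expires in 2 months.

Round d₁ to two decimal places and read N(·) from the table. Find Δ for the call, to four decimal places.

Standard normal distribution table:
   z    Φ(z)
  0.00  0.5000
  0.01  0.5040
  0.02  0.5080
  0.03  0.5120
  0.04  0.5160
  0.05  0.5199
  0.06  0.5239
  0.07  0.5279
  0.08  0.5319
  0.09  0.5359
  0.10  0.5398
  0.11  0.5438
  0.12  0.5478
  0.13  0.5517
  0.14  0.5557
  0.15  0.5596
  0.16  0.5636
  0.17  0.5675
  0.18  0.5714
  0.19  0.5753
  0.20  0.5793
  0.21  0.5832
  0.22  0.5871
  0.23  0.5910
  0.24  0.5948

T = 0.1667;  σ√T = 0.1266
d₁ = [ln(437/441) + (0.081 + ½·0.31²)·0.1667] / (σ√T) = (-0.0091 + 0.0215) / 0.1266 = 0.0980 ⇒ 0.10
N(d₁) = N(0.10) = 0.5398
Δ_call = N(d₁) = 0.5398

0.5398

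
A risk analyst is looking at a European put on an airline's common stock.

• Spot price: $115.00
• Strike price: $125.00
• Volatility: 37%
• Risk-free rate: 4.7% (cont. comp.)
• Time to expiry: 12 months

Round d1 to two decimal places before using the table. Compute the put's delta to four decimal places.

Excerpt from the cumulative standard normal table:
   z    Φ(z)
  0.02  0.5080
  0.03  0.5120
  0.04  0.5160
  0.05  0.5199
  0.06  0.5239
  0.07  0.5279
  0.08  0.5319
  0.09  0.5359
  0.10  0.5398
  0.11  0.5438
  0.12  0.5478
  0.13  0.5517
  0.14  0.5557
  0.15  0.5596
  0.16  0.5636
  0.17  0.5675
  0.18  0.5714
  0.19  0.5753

-0.4641

T = 1;  σ√T = 0.3700
d₁ = [ln(115/125) + (0.047 + 0.37²/2)·1] / 0.3700 = [-0.0834 + 0.1154] / 0.3700 = 0.0867 which rounds to 0.09
N(d₁) = N(0.09) = 0.5359
Δ_put = N(d₁) − 1 = 0.5359 − 1 = -0.4641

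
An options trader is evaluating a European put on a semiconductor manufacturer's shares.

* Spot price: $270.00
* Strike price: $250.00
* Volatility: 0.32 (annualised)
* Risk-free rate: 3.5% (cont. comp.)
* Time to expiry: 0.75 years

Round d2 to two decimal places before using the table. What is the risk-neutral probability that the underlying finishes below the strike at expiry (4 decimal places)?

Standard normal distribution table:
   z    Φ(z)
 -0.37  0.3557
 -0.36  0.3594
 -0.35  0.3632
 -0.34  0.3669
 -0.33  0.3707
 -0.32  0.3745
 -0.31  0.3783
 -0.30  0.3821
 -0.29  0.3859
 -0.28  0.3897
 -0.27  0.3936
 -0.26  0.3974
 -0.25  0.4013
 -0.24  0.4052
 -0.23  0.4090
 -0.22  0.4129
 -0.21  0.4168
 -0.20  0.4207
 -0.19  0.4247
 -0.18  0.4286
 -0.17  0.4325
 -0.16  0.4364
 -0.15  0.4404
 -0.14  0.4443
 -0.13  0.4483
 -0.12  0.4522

σ√T = 0.32 × 0.8660 = 0.2771
d₁ = [ln(270/250) + (0.035 + ½·0.32²)·0.75] / (σ√T) = (0.0770 + 0.0646) / 0.2771 = 0.5110 → 0.51
d₂ = 0.5110 − 0.2771 = 0.2339 → 0.23
Risk-neutral Pr[S_T < K] = N(−d₂) = N(-0.23) = 0.4090

0.4090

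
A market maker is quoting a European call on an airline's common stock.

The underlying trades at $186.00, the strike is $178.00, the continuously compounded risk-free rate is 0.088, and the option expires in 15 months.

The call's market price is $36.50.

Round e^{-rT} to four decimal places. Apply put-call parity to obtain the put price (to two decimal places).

exp(−rT) = exp(−0.088·1.25) = 0.8958
Put-call parity: C − P = S − K·e^(−rT) = 186 − 178·0.8958 = 186 − 159.4524 = 26.5476
P = C − (C − P) = 36.50 − (26.5476) = 9.9524

$9.95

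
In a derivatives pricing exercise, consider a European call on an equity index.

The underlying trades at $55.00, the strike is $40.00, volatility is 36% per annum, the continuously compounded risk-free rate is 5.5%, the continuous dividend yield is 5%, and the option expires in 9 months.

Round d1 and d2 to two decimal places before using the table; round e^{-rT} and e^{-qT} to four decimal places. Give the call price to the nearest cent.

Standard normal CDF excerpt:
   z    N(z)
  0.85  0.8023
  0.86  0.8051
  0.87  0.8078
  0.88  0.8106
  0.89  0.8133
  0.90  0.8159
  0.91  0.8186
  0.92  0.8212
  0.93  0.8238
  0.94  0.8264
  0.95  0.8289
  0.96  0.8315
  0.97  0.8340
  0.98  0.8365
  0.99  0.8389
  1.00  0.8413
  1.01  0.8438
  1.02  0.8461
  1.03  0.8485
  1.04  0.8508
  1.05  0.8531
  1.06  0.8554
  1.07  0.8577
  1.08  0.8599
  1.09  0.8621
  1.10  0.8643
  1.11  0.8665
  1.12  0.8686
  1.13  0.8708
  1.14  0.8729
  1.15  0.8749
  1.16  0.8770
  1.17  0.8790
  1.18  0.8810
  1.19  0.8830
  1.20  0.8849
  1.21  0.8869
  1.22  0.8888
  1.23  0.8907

σ√T = 0.36·√0.75 = 0.3118
ln(S/K) + (r − q + σ²/2)T = ln(55/40) + (0.055 − 0.05 + 0.36²/2)·0.75 = 0.3185 + 0.0524 = 0.3708
d₁ = 0.3708 / 0.3118 = 1.1894 → 1.19
d₂ = d₁ − σ√T = 1.1894 − 0.3118 = 0.8776 → 0.88
e^(−qT) = e^(−0.05·0.75) = 0.9632;  e^(−rT) = e^(−0.055·0.75) = 0.9596
N(d₁) = N(1.19) = 0.8830;  N(d₂) = N(0.88) = 0.8106
C = 55·0.9632·0.8830 − 40·0.9596·0.8106 = 46.7778 − 31.1141 = 15.6637

$15.66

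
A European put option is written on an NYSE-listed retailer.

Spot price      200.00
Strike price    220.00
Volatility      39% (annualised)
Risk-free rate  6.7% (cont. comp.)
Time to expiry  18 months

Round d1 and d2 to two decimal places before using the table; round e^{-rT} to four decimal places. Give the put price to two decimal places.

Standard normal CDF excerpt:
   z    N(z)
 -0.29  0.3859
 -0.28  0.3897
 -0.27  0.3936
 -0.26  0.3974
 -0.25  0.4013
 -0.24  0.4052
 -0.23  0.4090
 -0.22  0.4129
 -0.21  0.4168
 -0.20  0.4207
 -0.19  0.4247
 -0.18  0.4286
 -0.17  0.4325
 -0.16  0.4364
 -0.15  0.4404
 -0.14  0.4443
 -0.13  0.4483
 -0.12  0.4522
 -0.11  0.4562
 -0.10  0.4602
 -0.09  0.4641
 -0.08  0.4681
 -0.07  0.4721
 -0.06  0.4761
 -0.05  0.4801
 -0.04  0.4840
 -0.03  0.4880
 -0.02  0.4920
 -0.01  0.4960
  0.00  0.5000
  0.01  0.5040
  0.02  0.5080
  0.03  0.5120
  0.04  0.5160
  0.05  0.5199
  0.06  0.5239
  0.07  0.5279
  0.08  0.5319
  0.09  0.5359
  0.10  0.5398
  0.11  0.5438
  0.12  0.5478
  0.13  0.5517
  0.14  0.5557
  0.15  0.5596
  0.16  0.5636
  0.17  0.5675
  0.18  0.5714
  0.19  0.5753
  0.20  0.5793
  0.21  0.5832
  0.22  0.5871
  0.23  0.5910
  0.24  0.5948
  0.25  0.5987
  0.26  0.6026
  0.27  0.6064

37.33

T = 1.5;  σ√T = 0.4777
ln(S/K) + (r + σ²/2)T = ln(200/220) + (0.067 + 0.39²/2)·1.5 = -0.0953 + 0.2146 = 0.1193
d₁ = 0.1193 / 0.4777 = 0.2497 → 0.25
d₂ = d₁ − σ√T = 0.2497 − 0.4777 = -0.2280 → -0.23
e^(−rT) = e^(−0.067·1.5) = 0.9044
N(−d₂) = N(0.23) = 0.5910;  N(−d₁) = N(-0.25) = 0.4013
P = 220·0.9044·0.5910 − 200·0.4013 = 117.5901 − 80.2600 = 37.3301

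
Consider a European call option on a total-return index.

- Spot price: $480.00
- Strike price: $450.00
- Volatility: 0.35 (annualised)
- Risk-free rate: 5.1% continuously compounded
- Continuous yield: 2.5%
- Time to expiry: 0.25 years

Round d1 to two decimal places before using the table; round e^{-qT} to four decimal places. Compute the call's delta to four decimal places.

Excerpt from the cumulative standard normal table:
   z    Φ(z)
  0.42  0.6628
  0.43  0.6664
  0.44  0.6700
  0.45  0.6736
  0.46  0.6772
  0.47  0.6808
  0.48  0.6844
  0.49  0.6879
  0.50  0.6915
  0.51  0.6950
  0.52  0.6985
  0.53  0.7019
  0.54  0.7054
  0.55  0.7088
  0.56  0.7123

T = 0.25;  σ√T = 0.1750
d₁ = [ln(480/450) + (0.051 − 0.025 + ½·0.35²)·0.25] / (σ√T) = (0.0645 + 0.0218) / 0.1750 = 0.4934 → 0.49
N(d₁) = N(0.49) = 0.6879
Δ_call = e^(−qT)·N(d₁) = 0.9938·0.6879 = 0.6836

0.6836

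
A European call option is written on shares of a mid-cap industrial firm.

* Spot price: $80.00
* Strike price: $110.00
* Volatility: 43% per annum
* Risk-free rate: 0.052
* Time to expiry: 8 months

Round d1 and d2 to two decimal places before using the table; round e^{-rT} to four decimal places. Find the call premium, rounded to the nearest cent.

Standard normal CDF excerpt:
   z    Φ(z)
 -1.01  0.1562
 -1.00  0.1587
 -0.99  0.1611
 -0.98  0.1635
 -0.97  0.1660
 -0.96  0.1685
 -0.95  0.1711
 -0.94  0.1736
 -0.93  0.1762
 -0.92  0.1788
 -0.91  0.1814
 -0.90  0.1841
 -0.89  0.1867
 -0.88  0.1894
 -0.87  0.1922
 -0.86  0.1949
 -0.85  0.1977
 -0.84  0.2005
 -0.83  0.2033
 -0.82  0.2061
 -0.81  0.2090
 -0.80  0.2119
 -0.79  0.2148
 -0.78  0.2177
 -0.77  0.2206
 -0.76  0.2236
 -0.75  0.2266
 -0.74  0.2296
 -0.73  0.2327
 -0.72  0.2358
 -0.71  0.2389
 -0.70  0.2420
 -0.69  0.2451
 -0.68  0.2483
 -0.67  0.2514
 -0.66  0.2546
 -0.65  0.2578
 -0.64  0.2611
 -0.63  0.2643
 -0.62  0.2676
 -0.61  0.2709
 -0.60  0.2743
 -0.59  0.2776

$3.77

σ√T = 0.43 × 0.8165 = 0.3511
d₁ = [ln(80/110) + (0.052 + 0.43²/2)·0.6667] / 0.3511 = [-0.3185 + 0.0963] / 0.3511 = -0.6327 ≈ -0.63
d₂ = d₁ − σ√T = -0.6327 − 0.3511 = -0.9838 ≈ -0.98
exp(−rT) = exp(−0.052·0.6667) = 0.9659
N(d₁) = N(-0.63) = 0.2643;  N(d₂) = N(-0.98) = 0.1635
C = 80·0.2643 − 110·0.9659·0.1635 = 21.1440 − 17.3717 = 3.7723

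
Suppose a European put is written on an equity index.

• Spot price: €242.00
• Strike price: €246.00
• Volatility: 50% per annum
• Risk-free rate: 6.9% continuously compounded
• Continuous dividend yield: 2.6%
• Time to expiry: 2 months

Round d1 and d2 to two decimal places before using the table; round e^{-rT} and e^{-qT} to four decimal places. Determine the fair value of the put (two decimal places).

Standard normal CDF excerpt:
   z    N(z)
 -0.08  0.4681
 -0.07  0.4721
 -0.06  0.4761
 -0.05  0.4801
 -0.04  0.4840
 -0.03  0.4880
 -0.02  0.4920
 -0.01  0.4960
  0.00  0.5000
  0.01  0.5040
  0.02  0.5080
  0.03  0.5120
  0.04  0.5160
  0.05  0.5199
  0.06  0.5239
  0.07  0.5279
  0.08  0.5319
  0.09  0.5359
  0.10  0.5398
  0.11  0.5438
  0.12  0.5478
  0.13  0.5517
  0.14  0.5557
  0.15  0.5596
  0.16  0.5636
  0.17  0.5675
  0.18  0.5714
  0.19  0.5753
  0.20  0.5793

T = 0.1667;  σ√T = 0.2041
d₁ = [ln(242/246) + (0.069 − 0.026 + 0.5²/2)·0.1667] / 0.2041 = [-0.0164 + 0.0280] / 0.2041 = 0.0569 ⇒ 0.06
d₂ = d₁ − σ√T = 0.0569 − 0.2041 = -0.1473 ⇒ -0.15
exp(−qT) = exp(−0.026·0.1667) = 0.9957;  exp(−rT) = exp(−0.069·0.1667) = 0.9886
N(−d₂) = N(0.15) = 0.5596;  N(−d₁) = N(-0.06) = 0.4761
P = 246·0.9886·0.5596 − 242·0.9957·0.4761 = 136.0923 − 114.7208 = 21.3715

€21.37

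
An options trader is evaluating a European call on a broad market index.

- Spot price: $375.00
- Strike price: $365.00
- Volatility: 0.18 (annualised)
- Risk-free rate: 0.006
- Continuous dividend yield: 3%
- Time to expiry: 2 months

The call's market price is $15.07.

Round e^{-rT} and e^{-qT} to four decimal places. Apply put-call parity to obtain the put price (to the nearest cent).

exp(−qT) = exp(−0.03·0.1667) = 0.9950;  exp(−rT) = exp(−0.006·0.1667) = 0.9990
Put-call parity: C − P = S·e^(−qT) − K·e^(−rT) = 375·0.9950 − 365·0.9990 = 373.1250 − 364.6350 = 8.4900
P = C − (C − P) = 15.07 − (8.4900) = 6.5800

$6.58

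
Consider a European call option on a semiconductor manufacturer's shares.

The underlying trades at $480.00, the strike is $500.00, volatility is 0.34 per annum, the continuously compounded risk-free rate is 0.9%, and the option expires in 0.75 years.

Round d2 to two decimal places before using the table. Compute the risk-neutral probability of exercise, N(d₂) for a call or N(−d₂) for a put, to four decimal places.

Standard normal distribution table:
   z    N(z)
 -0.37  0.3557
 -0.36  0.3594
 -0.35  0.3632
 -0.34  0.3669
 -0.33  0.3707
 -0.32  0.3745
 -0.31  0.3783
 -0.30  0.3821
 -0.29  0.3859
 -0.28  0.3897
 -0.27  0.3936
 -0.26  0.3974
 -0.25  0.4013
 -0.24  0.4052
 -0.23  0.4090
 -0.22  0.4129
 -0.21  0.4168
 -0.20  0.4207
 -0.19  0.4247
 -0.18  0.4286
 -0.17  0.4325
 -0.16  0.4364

T = 0.75;  σ√T = 0.2944
ln(S/K) + (r + σ²/2)T = ln(480/500) + (0.009 + 0.34²/2)·0.75 = -0.0408 + 0.0501 = 0.0093
d₁ = 0.0093 / 0.2944 = 0.0315 which rounds to 0.03
d₂ = d₁ − σ√T = 0.0315 − 0.2944 = -0.2629 which rounds to -0.26
Pr(exercise) under Q = N(d₂) = 0.3974

0.3974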